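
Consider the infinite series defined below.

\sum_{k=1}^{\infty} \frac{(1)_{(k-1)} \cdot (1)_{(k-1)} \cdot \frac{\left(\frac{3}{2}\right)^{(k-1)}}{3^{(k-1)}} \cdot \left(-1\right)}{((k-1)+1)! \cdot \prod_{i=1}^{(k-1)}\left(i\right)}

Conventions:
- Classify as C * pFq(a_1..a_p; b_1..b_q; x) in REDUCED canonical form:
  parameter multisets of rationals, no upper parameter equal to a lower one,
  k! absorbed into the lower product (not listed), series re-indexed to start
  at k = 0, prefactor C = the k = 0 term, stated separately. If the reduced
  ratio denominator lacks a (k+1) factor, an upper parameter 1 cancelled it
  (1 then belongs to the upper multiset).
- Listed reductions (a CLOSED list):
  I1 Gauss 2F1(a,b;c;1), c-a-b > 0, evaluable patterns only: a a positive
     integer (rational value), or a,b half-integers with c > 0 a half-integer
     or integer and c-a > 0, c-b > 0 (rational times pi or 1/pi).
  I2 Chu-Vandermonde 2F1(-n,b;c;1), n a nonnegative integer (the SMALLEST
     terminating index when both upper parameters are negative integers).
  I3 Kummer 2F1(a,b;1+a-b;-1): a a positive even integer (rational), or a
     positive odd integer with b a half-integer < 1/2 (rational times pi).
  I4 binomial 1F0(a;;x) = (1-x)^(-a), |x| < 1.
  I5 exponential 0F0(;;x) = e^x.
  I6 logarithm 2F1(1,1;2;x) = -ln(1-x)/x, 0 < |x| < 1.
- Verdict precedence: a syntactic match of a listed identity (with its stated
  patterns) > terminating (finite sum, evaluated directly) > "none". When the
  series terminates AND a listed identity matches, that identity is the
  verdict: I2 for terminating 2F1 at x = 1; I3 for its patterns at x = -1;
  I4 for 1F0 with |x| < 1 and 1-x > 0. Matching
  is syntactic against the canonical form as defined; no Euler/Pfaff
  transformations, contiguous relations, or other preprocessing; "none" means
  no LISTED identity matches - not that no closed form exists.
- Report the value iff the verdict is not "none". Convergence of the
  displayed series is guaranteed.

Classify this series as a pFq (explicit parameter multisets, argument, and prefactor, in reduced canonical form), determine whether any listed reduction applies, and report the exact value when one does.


With C = -1: the canonical form is 2F1(1, 1; 2; \frac{1}{2}). Verdict (x = \frac{1}{2}): logarithm (I6) applies (the logarithm: parameters (1,1;2), x = \frac{1}{2}). Exact value: 2 \cdot \ln\left(\frac{1}{2}\right).

Key step: t_0 = -1 here, and the denominator's factorial ratio (C = -1, x = 1/2) is a lower Pochhammer.
Term ratio: r(k) = \frac{1}{2} * (k+1) (k+1) / [(k+2) (k+1)] ; factor over Q: parameters, x = \frac{1}{2}, and C = -1.


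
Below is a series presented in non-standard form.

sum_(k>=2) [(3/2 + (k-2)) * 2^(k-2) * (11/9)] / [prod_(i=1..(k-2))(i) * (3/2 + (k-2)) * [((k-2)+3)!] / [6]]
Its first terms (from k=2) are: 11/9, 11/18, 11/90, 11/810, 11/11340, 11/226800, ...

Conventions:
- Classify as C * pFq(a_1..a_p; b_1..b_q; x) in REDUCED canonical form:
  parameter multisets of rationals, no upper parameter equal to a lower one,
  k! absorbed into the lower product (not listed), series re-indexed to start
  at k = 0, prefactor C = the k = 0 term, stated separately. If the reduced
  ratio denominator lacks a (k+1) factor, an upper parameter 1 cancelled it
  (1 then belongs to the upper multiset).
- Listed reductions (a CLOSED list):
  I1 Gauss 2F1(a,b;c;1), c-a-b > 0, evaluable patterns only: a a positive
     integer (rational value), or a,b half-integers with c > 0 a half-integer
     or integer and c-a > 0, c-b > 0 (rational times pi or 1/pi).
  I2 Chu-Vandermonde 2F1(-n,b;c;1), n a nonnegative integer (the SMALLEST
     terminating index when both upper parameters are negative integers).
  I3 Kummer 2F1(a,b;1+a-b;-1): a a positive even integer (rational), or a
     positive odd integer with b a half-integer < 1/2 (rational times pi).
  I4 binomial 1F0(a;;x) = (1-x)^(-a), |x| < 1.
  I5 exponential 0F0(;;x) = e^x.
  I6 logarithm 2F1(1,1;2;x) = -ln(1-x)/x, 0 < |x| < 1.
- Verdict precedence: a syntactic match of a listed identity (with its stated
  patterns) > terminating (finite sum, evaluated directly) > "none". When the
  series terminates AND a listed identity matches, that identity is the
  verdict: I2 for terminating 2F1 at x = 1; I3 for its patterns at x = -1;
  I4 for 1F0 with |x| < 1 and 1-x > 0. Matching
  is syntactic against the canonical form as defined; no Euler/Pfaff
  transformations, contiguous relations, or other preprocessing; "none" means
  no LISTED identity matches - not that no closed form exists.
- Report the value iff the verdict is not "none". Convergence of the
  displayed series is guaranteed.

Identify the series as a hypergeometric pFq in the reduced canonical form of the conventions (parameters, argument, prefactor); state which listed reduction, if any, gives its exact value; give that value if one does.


With C = 11/9: the canonical form is 0F1(-; 4; 2). Verdict: none - this 0F1 at x = 2 matches no listed pattern, and upper {-} holds no stopper.

Key observation: with t_0 = 11/9, the product of the first k integers (prefactor 11/9) is k!.
Ratio: r(k) = 2 * 1 / [(k+4) (k+1)] - rational; roots negated = parameters, x = 2, C = 11/9.


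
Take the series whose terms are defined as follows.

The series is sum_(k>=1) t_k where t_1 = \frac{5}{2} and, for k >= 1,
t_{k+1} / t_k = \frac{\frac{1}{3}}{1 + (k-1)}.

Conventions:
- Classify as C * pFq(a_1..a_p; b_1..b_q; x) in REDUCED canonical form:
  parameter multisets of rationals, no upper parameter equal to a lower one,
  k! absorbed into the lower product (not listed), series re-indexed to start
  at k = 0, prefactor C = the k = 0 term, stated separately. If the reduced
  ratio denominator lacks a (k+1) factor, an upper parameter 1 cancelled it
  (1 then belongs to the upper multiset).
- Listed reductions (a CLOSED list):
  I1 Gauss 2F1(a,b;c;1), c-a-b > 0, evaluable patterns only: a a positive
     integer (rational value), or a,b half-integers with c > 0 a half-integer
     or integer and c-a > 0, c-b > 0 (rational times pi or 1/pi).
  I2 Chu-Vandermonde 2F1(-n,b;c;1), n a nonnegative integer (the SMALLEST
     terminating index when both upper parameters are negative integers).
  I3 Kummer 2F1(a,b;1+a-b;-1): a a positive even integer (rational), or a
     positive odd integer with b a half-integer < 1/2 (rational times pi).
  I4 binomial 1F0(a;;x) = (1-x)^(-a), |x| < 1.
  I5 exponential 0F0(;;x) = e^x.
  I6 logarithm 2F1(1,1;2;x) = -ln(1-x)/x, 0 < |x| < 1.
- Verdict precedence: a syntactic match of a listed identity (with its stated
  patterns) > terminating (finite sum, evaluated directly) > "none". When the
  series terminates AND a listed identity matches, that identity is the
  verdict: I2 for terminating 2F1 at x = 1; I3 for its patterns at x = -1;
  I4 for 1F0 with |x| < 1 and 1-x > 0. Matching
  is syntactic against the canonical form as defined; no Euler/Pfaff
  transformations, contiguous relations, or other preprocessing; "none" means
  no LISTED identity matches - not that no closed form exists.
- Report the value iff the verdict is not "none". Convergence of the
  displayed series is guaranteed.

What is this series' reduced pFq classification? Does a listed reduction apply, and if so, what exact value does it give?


At argument \frac{1}{3}: a 0F0 with upper {-}, lower {-}, scaled by C = \frac{5}{2}. Verdict: exponential (I5) applies (the 0F0 exponential series at x = \frac{1}{3}). Value: \frac{5}{2} \cdot e^{\frac{1}{3}}.

Key observation: with t_0 = \frac{5}{2}, the expanded ratio factors over Q; C = 5/2, x = 1/3, roots give parameters.
Step ratio: r(k) = \frac{1}{3} * 1 / [(k+1)] - poly over poly, x = \frac{1}{3} from leading terms; C = \frac{5}{2} at k = 0.


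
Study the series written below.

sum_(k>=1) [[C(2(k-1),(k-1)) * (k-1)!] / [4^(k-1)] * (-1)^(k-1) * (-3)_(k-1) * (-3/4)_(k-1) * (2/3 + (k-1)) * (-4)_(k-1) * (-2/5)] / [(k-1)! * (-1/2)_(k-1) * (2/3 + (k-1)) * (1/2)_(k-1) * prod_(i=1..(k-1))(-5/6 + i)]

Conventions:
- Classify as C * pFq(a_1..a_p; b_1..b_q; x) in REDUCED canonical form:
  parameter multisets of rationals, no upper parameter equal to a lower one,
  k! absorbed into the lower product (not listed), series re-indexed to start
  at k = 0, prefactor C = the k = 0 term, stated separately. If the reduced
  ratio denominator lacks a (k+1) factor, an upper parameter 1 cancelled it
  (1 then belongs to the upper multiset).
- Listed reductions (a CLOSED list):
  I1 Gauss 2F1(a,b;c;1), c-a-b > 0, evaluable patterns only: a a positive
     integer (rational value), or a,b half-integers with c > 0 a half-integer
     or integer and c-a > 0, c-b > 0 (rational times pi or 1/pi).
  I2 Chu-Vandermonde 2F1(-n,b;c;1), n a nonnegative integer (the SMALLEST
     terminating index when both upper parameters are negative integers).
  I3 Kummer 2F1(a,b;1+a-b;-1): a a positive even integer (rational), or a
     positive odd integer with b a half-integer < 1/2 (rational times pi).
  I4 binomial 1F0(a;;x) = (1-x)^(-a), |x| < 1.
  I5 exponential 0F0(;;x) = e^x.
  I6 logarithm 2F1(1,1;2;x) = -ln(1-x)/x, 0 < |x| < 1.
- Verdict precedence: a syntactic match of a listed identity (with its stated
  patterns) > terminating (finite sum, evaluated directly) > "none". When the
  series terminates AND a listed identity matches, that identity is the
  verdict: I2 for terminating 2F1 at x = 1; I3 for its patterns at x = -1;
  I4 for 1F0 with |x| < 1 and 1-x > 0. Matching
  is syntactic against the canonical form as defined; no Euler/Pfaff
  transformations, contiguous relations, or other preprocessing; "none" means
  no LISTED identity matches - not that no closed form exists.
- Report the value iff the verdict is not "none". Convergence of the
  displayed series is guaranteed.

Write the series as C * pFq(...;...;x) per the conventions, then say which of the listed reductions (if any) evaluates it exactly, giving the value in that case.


Reduced: x = -1, 3F2, upper = {-4, -3, -3/4}, lower = {-1/2, 1/6}, C = -2/5. Verdict: terminating - upper -3 stops the sum at k = 3; the 4 terms are added exactly. Hence: 682/455.

Key step: from the first term -2/5: C(2k,k) (C = -2/5, x = -1) equals 4^k (1/2)_k / k!.
Adjacent-term ratio: r(k) = (-1) * (k-4) (k-3) (k-3/4) / [(k-1/2) (k+1/6) (k+1)] - poly over poly, x = (-1) from leading terms; C = -2/5 at k = 0.


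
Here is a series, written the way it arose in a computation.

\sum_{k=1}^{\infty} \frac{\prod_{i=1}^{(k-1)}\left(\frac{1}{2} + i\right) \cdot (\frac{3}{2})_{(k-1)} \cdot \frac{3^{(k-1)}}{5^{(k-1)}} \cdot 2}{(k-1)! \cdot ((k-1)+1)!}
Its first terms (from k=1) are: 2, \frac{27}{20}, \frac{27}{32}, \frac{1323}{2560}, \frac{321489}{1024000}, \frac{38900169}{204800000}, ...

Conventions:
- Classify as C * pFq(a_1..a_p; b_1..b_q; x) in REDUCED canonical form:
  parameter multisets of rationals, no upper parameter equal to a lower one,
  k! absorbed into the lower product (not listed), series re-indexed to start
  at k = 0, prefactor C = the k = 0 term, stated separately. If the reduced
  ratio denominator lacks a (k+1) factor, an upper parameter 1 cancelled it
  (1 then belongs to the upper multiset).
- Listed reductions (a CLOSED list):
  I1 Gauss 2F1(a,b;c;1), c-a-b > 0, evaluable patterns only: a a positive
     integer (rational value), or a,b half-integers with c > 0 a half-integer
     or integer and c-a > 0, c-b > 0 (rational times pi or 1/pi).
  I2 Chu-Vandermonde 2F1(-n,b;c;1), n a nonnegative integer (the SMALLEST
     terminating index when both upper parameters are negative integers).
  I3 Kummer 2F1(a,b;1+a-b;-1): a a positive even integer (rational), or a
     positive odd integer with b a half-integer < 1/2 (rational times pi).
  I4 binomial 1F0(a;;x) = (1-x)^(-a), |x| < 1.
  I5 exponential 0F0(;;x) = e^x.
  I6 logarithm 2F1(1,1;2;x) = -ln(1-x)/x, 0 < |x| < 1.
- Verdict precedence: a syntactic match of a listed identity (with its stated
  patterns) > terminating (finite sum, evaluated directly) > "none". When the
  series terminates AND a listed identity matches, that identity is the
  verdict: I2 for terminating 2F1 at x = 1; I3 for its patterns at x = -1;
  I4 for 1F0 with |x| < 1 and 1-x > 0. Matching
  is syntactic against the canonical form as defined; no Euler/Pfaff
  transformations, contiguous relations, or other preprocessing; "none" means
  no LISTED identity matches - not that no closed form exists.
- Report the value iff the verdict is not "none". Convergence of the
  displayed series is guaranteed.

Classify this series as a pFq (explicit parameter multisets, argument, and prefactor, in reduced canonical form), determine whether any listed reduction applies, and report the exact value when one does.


Reduced: x = \frac{3}{5}, 2F1, upper = {\frac{3}{2}, \frac{3}{2}}, lower = {2}, C = 2. Verdict: none. A 2F1 with upper {\frac{3}{2}, \frac{3}{2}} fits none of I1-I6 at x = \frac{3}{5}; the sum runs forever.

Key step: from the first term 2: the two geometric factors (C = 2, x = 3/5) combine into one argument.
Consecutive-term ratio: r(k) = \frac{3}{5} * (k+\frac{3}{2}) (k+\frac{3}{2}) / [(k+2) (k+1)] - rational in k, leading ratio \frac{3}{5}; with t_0 = 2, classification follows.


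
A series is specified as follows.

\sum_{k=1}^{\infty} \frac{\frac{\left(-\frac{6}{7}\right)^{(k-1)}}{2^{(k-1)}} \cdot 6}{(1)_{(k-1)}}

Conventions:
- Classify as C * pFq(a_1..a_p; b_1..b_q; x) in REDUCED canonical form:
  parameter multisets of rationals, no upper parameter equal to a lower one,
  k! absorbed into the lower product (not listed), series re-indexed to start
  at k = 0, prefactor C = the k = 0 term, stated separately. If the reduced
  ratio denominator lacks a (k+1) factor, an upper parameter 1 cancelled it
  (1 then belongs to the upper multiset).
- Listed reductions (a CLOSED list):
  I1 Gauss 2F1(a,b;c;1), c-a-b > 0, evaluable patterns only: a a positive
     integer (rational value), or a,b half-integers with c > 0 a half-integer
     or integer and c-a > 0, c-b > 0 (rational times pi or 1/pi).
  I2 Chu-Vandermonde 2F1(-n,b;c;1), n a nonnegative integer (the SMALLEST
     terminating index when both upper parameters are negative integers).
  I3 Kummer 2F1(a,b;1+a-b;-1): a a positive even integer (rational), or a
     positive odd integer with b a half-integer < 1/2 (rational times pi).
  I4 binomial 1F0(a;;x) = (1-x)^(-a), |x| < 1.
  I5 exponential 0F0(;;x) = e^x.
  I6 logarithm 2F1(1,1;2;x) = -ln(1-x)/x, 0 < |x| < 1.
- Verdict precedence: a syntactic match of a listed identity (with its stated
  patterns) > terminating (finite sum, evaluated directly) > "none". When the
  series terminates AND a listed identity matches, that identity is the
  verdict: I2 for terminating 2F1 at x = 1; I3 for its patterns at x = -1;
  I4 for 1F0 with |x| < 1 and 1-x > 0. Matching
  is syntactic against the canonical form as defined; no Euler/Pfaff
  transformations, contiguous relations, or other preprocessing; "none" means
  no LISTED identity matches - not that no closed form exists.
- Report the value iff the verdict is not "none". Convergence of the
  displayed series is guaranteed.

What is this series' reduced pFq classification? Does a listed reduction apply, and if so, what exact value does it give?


Prefactor 6, argument -\frac{3}{7}: 0F0 with upper {-} over lower {-}. Verdict: exponential (I5) applies (the 0F0 exponential series at x = -\frac{3}{7}). Sum: 6 \cdot e^{-\frac{3}{7}}.

First insight: with t_0 = 6, the two k-th powers (C = 6) combine into one argument.
Ratio: r(k) = -\frac{3}{7} * 1 / [(k+1)] ; factor over Q: parameters, x = -\frac{3}{7}, and C = 6.


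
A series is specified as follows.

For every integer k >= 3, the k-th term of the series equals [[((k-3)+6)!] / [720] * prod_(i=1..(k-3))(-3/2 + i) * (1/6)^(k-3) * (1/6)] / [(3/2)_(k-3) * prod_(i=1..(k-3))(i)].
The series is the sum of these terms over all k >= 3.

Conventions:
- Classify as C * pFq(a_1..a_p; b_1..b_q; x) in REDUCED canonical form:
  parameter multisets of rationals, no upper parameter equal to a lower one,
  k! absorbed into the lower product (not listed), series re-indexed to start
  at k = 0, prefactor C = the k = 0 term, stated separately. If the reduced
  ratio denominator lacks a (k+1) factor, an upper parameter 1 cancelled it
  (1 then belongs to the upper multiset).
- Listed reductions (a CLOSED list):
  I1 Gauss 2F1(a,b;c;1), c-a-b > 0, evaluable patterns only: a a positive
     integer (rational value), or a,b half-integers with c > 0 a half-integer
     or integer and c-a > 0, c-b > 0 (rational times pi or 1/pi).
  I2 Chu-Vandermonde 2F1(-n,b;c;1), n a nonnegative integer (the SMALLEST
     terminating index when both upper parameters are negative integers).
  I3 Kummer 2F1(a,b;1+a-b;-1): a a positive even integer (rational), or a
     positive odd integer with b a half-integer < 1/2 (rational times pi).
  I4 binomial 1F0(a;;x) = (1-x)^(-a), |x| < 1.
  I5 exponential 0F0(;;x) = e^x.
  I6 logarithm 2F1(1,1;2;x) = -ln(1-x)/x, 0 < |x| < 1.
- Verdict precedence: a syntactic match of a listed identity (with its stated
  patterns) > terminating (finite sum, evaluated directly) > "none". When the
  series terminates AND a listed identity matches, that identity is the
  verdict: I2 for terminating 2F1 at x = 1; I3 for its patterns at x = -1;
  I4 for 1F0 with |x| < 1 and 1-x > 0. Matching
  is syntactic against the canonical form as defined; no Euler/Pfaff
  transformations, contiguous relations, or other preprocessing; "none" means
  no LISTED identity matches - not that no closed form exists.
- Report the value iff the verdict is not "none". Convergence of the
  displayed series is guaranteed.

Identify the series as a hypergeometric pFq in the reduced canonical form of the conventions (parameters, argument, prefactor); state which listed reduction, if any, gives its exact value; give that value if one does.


This is 1/6 * 2F1(-1/2, 7; 3/2; 1/6) in reduced canonical form. Verdict: none. A 2F1 with upper {-1/2, 7} fits none of I1-I6 at x = 1/6; the sum runs forever.

First insight: with t_0 = 1/6, the factorial ratio (C = 1/6, x = 1/6) (k+a-1)!/(a-1)! is a rising factorial (a)_k.
Adjacent-term ratio: r(k) = (1/6) * (k-1/2) (k+7) / [(k+3/2) (k+1)] - rational; roots negated = parameters, x = (1/6), C = 1/6.


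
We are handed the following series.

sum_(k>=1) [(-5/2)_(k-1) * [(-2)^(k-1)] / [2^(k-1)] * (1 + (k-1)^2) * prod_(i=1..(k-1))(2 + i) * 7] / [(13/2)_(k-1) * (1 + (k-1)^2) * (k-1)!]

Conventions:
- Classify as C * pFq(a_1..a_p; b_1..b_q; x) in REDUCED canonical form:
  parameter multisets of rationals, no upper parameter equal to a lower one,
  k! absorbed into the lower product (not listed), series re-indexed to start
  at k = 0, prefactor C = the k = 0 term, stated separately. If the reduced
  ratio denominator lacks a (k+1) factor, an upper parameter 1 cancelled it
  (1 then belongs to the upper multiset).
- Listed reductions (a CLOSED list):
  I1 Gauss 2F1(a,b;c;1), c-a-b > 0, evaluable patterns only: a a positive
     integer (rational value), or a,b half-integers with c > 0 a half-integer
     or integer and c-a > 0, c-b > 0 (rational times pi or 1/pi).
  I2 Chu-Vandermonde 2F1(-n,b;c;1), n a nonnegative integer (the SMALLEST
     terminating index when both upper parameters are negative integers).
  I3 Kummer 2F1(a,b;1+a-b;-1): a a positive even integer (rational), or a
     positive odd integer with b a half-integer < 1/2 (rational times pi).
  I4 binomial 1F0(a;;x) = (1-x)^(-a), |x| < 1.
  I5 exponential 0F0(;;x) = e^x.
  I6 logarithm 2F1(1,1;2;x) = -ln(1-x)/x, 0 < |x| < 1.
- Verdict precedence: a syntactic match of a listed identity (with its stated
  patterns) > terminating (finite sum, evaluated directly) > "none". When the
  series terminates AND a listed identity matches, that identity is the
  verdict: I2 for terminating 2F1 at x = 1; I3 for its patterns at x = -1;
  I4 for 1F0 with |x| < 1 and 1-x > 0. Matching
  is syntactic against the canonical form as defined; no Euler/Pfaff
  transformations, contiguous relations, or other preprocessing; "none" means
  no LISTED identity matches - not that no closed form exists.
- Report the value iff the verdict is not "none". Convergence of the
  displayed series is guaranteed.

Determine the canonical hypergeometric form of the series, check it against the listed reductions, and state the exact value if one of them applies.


Prefactor 7, argument -1: 2F1 with upper {-5/2, 3} over lower {13/2}. Verdict: this is the Kummer evaluation I3 (x = -1; c = 13/2 equals 1+a-b for upper {-5/2, 3}: listed pattern). Exact value: (24255/4096) * pi.

Key step: x = (-1) and the factor k^2 + 1 cancels (top and bottom), leaving C = 7, x = -1.
Adjacent-term ratio: r(k) = (-1) * (k-5/2) (k+3) / [(k+13/2) (k+1)] - rational in k. x = (-1); t_0 = 7; negate the roots.


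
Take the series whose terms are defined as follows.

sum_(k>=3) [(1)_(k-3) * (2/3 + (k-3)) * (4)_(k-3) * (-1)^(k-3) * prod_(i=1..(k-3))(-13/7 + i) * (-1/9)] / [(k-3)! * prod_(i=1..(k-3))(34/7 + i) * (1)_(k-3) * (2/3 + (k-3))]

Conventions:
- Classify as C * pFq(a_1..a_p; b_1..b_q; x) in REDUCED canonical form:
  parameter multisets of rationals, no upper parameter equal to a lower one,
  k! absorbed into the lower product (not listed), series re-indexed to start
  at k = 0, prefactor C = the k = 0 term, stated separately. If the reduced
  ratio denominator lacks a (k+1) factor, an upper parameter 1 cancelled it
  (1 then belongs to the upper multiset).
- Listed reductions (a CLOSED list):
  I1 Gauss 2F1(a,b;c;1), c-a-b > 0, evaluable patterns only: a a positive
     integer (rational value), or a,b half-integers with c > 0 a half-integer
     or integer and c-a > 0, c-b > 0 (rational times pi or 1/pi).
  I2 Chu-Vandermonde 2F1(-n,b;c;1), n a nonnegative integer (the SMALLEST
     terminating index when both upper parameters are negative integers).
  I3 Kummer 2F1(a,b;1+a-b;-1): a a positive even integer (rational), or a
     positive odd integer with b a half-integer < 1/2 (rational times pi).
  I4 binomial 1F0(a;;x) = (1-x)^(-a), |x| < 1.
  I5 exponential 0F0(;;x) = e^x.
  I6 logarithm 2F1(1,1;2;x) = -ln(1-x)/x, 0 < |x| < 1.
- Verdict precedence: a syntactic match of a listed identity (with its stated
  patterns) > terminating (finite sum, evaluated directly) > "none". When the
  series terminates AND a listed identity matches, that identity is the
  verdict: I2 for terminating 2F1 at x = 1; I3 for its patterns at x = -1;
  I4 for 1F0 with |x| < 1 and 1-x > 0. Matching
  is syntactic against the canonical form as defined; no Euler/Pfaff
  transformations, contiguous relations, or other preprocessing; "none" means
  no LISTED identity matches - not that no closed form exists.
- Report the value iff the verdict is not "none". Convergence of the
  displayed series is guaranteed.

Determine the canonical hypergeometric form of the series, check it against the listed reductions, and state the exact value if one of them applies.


Key observation: t_0 being -1/9, striking the common factor k + 2/3 reduces the term (prefactor -1/9).
Term ratio: r(k) = (-1) * (k-6/7) (k+4) / [(k+41/7) (k+1)] - rational; roots negated = parameters, x = (-1), C = -1/9.

x = -1 here; the reduced form reads 2F1, upper {-6/7, 4}, lower {41/7}, C = -1/9. Verdict at x = -1: Kummer's theorem (I3) matches (x = -1; c = 41/7 equals 1+a-b for upper {-6/7, 4}: listed pattern). Value: -17/98.


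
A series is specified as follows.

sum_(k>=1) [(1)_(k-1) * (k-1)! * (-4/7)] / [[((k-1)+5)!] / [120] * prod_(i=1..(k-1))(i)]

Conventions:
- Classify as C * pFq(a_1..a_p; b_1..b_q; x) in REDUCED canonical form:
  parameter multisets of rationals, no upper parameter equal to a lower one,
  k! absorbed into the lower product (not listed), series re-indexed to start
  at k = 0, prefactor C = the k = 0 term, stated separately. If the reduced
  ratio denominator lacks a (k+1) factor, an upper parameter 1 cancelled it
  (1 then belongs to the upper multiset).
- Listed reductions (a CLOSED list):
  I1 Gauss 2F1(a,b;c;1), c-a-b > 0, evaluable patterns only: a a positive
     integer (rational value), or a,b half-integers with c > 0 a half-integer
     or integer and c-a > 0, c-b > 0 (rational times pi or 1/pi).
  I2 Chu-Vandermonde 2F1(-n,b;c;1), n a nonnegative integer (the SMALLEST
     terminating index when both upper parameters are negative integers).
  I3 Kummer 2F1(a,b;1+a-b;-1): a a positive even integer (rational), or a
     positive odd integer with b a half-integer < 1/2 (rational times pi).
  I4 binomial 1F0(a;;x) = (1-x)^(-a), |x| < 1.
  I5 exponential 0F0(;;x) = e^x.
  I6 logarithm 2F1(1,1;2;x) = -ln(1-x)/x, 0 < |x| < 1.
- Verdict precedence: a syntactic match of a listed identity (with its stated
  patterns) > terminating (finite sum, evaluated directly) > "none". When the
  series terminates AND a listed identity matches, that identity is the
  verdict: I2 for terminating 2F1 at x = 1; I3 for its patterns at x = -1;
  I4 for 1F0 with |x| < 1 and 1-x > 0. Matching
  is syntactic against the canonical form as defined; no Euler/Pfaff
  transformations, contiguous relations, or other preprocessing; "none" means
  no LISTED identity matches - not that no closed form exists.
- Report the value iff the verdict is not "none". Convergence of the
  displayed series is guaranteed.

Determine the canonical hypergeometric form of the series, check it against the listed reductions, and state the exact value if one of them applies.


This is -4/7 * 2F1(1, 1; 6; 1) in reduced canonical form. Verdict: Gauss (I1, integer-parameter pattern) fires (x = 1: the Gamma ratio telescopes since c-a-b = 4 > 0 and a = 1 in Z>0). Sum: -5/7.

The tell: x = 1 and the product of the first k integers (C = -4/7) is k!.
Step ratio: r(k) = 1 * (k+1) (k+1) / [(k+6) (k+1)] - poly over poly, x = 1 from leading terms; C = -4/7 at k = 0.


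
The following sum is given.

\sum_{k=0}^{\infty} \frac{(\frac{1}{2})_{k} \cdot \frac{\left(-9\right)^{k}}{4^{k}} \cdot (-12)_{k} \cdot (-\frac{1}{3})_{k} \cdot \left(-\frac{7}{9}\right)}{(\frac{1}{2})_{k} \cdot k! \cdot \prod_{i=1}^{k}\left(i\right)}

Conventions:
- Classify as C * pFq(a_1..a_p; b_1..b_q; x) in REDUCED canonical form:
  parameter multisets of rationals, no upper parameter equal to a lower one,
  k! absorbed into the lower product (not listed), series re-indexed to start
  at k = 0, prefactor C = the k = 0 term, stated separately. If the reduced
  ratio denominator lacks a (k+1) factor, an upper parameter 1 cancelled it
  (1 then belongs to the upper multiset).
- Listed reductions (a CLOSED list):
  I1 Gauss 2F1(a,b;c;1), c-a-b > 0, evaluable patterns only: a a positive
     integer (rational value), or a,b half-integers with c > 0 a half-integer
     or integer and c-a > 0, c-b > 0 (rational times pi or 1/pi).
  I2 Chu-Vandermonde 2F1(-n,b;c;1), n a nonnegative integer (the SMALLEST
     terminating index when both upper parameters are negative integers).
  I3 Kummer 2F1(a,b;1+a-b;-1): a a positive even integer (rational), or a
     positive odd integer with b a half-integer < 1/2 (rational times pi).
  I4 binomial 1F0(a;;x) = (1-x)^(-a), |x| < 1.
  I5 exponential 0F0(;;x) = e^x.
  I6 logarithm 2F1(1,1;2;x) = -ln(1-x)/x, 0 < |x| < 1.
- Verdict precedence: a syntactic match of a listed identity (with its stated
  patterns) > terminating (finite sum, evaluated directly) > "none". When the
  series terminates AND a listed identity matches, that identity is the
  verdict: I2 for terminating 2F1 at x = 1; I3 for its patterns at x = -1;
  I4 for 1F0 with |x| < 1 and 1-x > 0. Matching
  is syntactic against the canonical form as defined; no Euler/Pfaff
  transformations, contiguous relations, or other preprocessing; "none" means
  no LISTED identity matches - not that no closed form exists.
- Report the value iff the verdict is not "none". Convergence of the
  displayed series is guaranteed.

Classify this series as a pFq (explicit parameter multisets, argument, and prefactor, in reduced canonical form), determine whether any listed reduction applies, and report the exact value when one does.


This is -\frac{7}{9} * 2F1(-12, -\frac{1}{3}; 1; -\frac{9}{4}) in reduced canonical form. Verdict: terminating - upper -12 stops the sum at k = 12; the 13 terms are added exactly. Sum: \frac{330049816369}{18874368}.

Key observation: from the first term -\frac{7}{9}: the parameter 1/2 appears in both the upper and lower lists and cancels.
Step ratio: r(k) = -\frac{9}{4} * (k-12) (k-\frac{1}{3}) / [(k+1) (k+1)] - rational in k, leading ratio -\frac{9}{4}; with t_0 = -\frac{7}{9}, classification follows.


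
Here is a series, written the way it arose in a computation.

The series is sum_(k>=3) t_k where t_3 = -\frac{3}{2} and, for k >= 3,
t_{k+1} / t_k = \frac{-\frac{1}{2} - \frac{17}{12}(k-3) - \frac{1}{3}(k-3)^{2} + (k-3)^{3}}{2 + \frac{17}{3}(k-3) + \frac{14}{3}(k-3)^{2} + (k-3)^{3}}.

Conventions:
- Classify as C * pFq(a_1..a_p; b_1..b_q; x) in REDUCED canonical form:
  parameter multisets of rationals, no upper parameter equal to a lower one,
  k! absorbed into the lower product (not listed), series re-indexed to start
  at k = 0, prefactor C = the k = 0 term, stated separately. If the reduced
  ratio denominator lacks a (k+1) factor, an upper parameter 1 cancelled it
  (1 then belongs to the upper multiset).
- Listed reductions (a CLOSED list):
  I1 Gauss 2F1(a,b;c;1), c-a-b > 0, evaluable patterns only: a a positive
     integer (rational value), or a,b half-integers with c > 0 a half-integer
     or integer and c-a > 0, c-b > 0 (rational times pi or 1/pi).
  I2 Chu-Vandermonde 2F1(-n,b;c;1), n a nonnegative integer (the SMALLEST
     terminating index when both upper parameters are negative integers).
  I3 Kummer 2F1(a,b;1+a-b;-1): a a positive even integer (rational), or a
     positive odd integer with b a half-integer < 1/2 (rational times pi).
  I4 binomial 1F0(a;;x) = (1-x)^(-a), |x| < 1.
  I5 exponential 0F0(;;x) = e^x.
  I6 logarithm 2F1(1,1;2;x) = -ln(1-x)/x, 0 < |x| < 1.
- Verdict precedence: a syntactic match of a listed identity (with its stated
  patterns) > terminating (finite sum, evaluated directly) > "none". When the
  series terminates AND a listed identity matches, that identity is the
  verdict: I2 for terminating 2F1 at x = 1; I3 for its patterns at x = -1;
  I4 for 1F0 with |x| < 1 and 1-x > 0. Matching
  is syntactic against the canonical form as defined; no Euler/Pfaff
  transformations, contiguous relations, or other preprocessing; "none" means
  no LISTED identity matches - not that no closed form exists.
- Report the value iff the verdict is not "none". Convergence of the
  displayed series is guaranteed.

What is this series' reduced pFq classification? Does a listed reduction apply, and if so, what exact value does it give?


With C = -\frac{3}{2}: the canonical form is 2F1(-\frac{3}{2}, \frac{1}{2}; 3; 1). Verdict: Gauss's theorem I1 (half-integer case) fires (x = 1; upper {-\frac{3}{2}, \frac{1}{2}} half-integers, c = 3 in the evaluable pattern). Value: \left(-\frac{128}{35}\right) / \pi.

The tell: with t_0 = -\frac{3}{2}, factor the ratio over Q (prefactor -3/2): negated roots = parameters.
Step ratio: r(k) = 1 * (k-\frac{3}{2}) (k+\frac{1}{2}) / [(k+3) (k+1)] - rational in k, leading ratio 1; with t_0 = -\frac{3}{2}, classification follows.


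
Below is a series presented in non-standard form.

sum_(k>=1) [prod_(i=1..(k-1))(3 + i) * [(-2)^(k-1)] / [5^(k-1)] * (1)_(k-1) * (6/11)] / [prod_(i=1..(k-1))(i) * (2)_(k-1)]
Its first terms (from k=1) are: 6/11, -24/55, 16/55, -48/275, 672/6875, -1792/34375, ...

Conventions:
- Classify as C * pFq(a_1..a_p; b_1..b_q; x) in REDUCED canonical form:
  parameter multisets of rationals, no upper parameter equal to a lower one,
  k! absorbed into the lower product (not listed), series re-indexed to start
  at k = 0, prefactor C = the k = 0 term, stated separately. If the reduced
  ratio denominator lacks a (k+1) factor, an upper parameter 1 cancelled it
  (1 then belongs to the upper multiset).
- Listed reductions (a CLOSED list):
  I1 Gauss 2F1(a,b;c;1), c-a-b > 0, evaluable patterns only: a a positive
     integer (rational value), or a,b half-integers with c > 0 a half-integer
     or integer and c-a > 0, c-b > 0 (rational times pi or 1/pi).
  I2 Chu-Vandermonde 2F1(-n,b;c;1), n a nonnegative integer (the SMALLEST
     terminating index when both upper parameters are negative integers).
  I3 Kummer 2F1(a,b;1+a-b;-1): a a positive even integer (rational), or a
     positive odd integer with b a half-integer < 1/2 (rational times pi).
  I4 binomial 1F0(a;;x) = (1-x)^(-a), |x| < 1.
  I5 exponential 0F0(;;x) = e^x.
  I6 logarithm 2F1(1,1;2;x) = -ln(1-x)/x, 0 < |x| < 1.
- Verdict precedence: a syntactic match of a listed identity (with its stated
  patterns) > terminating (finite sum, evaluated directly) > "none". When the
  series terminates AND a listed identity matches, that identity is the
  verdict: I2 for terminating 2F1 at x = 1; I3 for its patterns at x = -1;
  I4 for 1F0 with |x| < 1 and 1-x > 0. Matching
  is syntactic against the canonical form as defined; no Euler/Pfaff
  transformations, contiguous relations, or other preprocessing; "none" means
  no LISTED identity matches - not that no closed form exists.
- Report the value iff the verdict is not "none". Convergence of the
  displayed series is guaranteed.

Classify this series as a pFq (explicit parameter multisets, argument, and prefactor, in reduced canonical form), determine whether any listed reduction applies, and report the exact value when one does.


Structural cue: t_0 being 6/11, the running product (prefactor 6/11) telescopes to a rising factorial.
Term ratio: r(k) = (-2/5) * (k+1) (k+4) / [(k+2) (k+1)] ; factor over Q: parameters, x = (-2/5), and C = 6/11.

The series (x = -2/5) is 2F1: upper {1, 4}, lower {2}, prefactor 6/11. Verdict: none - this 2F1 at x = -2/5 matches no listed pattern, and upper {1, 4} holds no stopper.


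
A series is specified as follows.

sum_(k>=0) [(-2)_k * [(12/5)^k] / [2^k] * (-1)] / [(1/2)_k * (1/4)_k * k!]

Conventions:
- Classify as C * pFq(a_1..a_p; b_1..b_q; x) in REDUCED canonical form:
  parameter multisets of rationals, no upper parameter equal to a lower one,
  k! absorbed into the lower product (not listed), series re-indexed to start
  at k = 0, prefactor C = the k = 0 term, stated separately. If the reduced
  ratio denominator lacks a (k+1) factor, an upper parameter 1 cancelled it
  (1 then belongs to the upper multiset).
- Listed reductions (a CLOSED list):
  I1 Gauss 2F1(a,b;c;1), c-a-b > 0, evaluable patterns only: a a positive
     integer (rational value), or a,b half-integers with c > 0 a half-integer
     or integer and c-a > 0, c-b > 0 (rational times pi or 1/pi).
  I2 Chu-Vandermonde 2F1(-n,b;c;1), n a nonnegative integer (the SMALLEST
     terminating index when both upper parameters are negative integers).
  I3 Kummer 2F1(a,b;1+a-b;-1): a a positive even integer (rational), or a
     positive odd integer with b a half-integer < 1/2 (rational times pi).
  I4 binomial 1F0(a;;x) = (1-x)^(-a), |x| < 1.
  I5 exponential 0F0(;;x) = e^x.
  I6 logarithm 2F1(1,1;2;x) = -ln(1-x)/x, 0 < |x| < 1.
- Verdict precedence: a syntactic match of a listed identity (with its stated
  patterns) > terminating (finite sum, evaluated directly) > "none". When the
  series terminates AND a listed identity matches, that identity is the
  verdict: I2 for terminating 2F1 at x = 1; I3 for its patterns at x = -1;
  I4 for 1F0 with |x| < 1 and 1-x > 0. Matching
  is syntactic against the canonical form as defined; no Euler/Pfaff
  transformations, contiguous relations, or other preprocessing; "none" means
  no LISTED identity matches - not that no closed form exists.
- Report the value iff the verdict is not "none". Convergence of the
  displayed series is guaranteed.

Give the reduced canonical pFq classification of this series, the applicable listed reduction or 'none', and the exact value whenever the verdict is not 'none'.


This is -1 * 1F2(-2; 1/4, 1/2; 6/5) in reduced canonical form. Verdict: terminating (-2 upstairs). 3 nonzero terms in all; added directly. Sum: 1507/125.

Structural cue: from the first term -1: the two k-th powers (C = -1) combine into one argument.
Consecutive-term ratio: r(k) = (6/5) * (k-2) / [(k+1/4) (k+1/2) (k+1)] - rational in k. x = (6/5); t_0 = -1; negate the roots.


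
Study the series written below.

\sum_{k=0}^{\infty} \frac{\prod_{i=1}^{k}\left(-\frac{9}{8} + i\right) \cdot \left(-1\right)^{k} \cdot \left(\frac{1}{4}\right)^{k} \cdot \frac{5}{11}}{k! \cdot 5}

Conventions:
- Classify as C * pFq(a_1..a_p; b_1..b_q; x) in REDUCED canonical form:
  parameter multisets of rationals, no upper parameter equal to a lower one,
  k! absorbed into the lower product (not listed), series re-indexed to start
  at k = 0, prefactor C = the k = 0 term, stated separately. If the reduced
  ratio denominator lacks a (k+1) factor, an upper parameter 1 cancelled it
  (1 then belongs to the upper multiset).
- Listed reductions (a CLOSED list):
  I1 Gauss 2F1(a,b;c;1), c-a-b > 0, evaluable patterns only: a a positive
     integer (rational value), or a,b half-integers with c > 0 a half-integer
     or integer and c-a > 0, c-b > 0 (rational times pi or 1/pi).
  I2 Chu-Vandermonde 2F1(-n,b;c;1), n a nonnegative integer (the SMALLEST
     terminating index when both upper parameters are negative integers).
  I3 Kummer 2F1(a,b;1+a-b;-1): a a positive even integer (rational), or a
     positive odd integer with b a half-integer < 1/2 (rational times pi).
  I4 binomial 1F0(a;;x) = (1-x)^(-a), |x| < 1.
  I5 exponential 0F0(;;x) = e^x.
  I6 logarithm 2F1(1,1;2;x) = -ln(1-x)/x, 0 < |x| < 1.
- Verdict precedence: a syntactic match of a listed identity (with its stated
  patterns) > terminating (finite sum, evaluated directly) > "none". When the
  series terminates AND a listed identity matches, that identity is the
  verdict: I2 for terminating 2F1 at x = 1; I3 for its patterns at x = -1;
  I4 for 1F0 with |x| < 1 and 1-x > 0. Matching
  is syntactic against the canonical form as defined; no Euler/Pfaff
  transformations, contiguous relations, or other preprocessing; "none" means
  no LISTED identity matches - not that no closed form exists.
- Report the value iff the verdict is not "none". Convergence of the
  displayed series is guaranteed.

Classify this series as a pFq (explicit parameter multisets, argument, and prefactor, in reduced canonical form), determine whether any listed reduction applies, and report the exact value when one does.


Reduced: x = -\frac{1}{4}, 1F0, upper = {-\frac{1}{8}}, lower = {-}, C = \frac{1}{11}. Verdict at x = -\frac{1}{4}: the binomial series (I4) matches (the 1F0 binomial series: exponent 1/8, x = -\frac{1}{4}). Exact value: \frac{1}{11} \cdot \left(\frac{5}{4}\right)^{\frac{1}{8}}.

First insight: t_0 = \frac{1}{11} here, and the constant factors (C = 1/11) combine into one prefactor.
Ratio: r(k) = -\frac{1}{4} * (k-\frac{1}{8}) / [(k+1)] - rational; roots negated = parameters, x = -\frac{1}{4}, C = \frac{1}{11}.


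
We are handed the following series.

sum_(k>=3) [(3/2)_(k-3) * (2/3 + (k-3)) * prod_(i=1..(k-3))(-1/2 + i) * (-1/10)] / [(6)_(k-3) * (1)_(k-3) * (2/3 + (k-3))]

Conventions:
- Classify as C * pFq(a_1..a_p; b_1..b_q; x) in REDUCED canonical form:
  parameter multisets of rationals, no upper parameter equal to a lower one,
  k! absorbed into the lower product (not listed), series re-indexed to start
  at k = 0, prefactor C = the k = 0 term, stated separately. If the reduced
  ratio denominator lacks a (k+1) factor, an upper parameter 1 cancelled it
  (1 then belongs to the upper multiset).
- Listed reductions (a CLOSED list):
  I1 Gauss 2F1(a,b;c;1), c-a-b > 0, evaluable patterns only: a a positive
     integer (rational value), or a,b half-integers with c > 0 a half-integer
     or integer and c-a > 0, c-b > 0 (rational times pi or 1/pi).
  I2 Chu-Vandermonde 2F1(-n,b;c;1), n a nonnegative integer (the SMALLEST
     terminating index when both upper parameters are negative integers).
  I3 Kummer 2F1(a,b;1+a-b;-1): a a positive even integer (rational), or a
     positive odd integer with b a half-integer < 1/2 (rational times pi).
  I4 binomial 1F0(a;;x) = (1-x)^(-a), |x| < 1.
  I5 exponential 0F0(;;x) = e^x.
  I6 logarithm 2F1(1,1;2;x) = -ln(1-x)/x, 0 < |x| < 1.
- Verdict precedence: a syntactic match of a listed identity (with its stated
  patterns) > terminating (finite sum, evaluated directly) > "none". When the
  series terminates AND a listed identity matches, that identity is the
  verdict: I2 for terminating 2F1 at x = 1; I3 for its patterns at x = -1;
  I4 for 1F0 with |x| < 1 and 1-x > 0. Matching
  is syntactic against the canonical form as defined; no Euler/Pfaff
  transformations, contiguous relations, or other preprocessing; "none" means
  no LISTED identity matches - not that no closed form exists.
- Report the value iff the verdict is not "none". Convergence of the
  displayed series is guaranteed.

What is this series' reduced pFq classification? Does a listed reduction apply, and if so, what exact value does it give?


First insight: t_0 = -1/10 here, and the factor k + 2/3 cancels (top and bottom), leaving C = -1/10.
Consecutive-term ratio: r(k) = 1 * (k+1/2) (k+3/2) / [(k+6) (k+1)] - rational; roots negated = parameters, x = 1, C = -1/10.

x = 1 here; the reduced form reads 2F1, upper {1/2, 3/2}, lower {6}, C = -1/10. Verdict at x = 1: the half-integer Gauss pattern (I1) matches (x = 1; upper {1/2, 3/2} half-integers, c = 6 in the evaluable pattern). Hence: (-4096/11025) / pi.
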